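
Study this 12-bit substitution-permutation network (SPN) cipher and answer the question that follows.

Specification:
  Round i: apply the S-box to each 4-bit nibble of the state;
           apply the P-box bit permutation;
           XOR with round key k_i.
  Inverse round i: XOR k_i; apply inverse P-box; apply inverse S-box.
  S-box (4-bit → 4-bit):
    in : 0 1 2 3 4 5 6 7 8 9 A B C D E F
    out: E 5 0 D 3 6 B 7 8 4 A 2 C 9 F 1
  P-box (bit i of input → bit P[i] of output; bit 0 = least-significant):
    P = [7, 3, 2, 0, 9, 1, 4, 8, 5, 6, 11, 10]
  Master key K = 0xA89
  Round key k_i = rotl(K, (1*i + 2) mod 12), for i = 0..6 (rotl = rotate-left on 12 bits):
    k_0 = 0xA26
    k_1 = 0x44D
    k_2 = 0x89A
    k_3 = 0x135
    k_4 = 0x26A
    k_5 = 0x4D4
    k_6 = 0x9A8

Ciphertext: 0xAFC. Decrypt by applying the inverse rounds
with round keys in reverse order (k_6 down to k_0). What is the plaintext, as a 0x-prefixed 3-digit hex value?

0x6AB

s_0 = ciphertext = 0xAFC
s_1 = InvRound(s_0, k_6) = 0xB39
s_2 = InvRound(s_1, k_5) = 0xEDE
s_3 = InvRound(s_2, k_4) = 0x391
s_4 = InvRound(s_3, k_3) = 0xFF1
s_5 = InvRound(s_4, k_2) = 0x66A
s_6 = InvRound(s_5, k_1) = 0xF4C
s_7 = InvRound(s_6, k_0) = 0x6AB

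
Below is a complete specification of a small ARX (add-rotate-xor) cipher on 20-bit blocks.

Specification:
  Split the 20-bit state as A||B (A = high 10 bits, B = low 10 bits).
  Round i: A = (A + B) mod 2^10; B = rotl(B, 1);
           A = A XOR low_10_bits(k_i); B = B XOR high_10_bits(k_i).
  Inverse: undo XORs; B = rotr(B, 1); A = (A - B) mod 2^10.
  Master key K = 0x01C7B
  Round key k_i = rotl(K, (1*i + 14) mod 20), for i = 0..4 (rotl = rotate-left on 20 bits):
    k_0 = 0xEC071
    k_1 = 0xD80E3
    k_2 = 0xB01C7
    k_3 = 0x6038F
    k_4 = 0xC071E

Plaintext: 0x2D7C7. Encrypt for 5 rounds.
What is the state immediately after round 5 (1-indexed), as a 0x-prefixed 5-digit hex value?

s_0 = plaintext = 0x2D7C7
s_1 = Round(s_0, k_0) = 0x0343F
s_2 = Round(s_1, k_1) = 0x2BF1E
s_3 = Round(s_2, k_2) = 0x828FD
s_4 = Round(s_3, k_3) = 0x2207A
s_5 = Round(s_4, k_4) = 0x873F5

0x873F5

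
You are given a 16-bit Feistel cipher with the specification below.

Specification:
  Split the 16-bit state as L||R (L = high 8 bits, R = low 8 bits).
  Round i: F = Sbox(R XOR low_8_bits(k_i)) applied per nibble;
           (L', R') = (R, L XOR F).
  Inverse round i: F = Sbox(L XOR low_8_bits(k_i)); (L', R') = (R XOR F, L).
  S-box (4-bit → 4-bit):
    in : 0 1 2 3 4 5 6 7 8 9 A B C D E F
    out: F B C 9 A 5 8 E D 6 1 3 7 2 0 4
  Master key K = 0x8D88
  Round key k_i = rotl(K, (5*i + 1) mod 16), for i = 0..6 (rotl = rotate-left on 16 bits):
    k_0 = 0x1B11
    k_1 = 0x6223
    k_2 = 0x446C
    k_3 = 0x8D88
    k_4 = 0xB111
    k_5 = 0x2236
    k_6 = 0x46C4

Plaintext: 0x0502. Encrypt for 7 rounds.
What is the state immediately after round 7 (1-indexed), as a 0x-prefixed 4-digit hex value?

0xCD47

s_0 = plaintext = 0x0502
s_1 = Round(s_0, k_0) = 0x02BC
s_2 = Round(s_1, k_1) = 0xBC66
s_3 = Round(s_2, k_2) = 0x664D
s_4 = Round(s_3, k_3) = 0x4D13
s_5 = Round(s_4, k_4) = 0x13B1
s_6 = Round(s_5, k_5) = 0xB1CD
s_7 = Round(s_6, k_6) = 0xCD47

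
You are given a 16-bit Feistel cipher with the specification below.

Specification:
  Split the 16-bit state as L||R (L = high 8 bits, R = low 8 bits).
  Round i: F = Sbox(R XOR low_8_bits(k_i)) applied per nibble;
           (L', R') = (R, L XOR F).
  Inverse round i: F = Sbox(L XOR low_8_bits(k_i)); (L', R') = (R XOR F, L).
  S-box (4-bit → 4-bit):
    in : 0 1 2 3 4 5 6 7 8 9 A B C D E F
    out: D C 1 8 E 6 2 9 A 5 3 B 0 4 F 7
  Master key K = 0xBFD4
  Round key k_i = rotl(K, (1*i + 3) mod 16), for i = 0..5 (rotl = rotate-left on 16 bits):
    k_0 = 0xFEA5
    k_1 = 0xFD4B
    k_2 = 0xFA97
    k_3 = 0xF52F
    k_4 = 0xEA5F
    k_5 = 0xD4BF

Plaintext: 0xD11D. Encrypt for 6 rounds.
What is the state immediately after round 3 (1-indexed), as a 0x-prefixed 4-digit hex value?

0x0032

s_0 = plaintext = 0xD11D
s_1 = Round(s_0, k_0) = 0x1D6B
s_2 = Round(s_1, k_1) = 0x6B00
s_3 = Round(s_2, k_2) = 0x0032
s_4 = Round(s_3, k_3) = 0x32C4
s_5 = Round(s_4, k_4) = 0xC469
s_6 = Round(s_5, k_5) = 0x6986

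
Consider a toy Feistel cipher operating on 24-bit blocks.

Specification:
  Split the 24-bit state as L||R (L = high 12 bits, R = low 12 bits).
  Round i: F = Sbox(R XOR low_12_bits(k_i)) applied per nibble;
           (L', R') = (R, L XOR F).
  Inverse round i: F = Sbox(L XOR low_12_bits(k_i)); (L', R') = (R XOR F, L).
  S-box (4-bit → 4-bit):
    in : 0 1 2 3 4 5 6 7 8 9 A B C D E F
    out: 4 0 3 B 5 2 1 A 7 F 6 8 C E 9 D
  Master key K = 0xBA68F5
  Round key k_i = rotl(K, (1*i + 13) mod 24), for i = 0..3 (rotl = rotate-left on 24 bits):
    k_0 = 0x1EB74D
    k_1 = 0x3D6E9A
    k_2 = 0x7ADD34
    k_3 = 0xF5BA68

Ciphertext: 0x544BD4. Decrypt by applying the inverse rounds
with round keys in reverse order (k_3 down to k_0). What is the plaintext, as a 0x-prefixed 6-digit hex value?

0xBA9D5B

s_0 = ciphertext = 0x544BD4
s_1 = InvRound(s_0, k_3) = 0x6E8544
s_2 = InvRound(s_1, k_2) = 0xDA86E8
s_3 = InvRound(s_2, k_1) = 0xD5BDA8
s_4 = InvRound(s_3, k_0) = 0xBA9D5B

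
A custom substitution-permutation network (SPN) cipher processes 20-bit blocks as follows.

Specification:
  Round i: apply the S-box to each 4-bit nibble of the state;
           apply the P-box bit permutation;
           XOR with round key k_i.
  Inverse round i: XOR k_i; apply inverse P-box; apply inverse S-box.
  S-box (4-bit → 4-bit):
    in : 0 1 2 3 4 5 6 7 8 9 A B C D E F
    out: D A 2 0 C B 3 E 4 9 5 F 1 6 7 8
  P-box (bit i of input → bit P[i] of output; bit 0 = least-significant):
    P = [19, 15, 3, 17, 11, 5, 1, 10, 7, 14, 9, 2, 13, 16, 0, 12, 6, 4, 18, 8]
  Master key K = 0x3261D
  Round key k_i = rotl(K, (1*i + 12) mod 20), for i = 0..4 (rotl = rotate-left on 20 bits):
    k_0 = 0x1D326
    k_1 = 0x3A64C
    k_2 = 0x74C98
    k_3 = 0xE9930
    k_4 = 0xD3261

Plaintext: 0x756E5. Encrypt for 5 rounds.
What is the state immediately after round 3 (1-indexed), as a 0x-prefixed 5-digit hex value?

0x16391

s_0 = plaintext = 0x756E5
s_1 = Round(s_0, k_0) = 0xE2A94
s_2 = Round(s_1, k_1) = 0x4A894
s_3 = Round(s_2, k_2) = 0x16391
s_4 = Round(s_3, k_3) = 0xD3420
s_5 = Round(s_4, k_4) = 0x3305D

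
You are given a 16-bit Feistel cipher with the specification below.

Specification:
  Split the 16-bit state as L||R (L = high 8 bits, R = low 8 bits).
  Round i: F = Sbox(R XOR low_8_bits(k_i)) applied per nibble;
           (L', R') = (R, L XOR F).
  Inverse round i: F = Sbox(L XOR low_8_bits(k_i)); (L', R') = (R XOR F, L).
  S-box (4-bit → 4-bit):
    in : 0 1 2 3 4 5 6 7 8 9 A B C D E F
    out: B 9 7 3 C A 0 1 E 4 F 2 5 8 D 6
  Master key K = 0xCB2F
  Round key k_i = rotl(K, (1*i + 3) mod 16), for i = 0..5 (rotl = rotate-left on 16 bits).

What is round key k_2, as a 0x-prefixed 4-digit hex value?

K = 0xCB2F
k_0 = rotl(K, (1*0+3) mod 16) = rotl(K, 3) = 0x597E
k_1 = rotl(K, (1*1+3) mod 16) = rotl(K, 4) = 0xB2FC
k_2 = rotl(K, (1*2+3) mod 16) = rotl(K, 5) = 0x65F9

0x65F9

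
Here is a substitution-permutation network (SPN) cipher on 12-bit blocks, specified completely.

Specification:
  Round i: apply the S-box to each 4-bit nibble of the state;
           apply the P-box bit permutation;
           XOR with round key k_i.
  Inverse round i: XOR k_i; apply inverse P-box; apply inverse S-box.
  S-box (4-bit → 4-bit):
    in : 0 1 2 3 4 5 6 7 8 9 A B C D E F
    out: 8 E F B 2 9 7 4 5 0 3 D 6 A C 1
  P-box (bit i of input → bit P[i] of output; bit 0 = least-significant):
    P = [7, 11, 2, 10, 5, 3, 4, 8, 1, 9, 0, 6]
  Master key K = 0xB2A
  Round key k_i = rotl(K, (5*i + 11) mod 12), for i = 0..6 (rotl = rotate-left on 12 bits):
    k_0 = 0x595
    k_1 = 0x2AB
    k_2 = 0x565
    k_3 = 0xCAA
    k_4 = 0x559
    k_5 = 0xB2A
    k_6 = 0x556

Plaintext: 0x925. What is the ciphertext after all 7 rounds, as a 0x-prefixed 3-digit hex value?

s_0 = plaintext = 0x925
s_1 = Round(s_0, k_0) = 0x02D
s_2 = Round(s_1, k_1) = 0xFD3
s_3 = Round(s_2, k_2) = 0x8EF
s_4 = Round(s_3, k_3) = 0xD39
s_5 = Round(s_4, k_4) = 0x631
s_6 = Round(s_5, k_5) = 0x405
s_7 = Round(s_6, k_6) = 0x2D6

0x2D6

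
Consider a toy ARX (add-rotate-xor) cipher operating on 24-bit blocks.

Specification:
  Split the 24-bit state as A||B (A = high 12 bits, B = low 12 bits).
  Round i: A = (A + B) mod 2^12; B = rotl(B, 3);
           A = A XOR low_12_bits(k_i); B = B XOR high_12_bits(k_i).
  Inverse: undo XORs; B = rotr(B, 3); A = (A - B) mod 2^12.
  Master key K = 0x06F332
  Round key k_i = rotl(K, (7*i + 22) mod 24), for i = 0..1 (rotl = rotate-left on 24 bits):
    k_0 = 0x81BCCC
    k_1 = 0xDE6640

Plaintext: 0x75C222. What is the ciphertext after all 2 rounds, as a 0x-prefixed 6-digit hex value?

s_0 = plaintext = 0x75C222
s_1 = Round(s_0, k_0) = 0x5B290A
s_2 = Round(s_1, k_1) = 0x8FC5B2

0x8FC5B2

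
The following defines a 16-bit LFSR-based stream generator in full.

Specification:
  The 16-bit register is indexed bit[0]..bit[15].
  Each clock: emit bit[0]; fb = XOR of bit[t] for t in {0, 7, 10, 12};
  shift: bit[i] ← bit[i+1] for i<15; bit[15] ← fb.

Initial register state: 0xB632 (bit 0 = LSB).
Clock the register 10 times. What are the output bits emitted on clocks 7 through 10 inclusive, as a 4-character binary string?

reg_0 = 0xB632
clock 1: out=0, reg = 0x5B19
clock 2: out=1, reg = 0x2D8C
clock 3: out=0, reg = 0x16C6
clock 4: out=0, reg = 0x8B63
clock 5: out=1, reg = 0xC5B1
clock 6: out=1, reg = 0xE2D8
clock 7: out=0, reg = 0xF16C
clock 8: out=0, reg = 0xF8B6
clock 9: out=0, reg = 0x7C5B
clock 10: out=1, reg = 0xBE2D

0001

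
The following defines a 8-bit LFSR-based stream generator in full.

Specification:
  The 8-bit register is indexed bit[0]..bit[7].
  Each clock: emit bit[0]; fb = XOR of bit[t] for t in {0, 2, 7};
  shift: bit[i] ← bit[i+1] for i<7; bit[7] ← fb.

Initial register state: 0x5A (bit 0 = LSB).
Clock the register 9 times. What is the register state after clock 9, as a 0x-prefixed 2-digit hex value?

reg_0 = 0x5A
clock 1: out=0, reg = 0x2D
clock 2: out=1, reg = 0x16
clock 3: out=0, reg = 0x8B
clock 4: out=1, reg = 0x45
clock 5: out=1, reg = 0x22
clock 6: out=0, reg = 0x11
clock 7: out=1, reg = 0x88
clock 8: out=0, reg = 0xC4
clock 9: out=0, reg = 0x62

0x62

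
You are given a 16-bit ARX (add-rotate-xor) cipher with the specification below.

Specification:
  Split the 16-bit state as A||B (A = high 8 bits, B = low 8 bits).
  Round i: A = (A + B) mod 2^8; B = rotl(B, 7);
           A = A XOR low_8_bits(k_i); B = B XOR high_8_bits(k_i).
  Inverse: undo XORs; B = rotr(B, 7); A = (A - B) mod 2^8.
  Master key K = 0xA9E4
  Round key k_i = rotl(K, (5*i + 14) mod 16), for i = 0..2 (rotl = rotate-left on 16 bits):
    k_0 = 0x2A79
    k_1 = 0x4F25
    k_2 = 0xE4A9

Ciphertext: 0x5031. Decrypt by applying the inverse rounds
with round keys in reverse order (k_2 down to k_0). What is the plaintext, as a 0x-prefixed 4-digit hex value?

s_0 = ciphertext = 0x5031
s_1 = InvRound(s_0, k_2) = 0x4EAB
s_2 = InvRound(s_1, k_1) = 0xA2C9
s_3 = InvRound(s_2, k_0) = 0x14C7

0x14C7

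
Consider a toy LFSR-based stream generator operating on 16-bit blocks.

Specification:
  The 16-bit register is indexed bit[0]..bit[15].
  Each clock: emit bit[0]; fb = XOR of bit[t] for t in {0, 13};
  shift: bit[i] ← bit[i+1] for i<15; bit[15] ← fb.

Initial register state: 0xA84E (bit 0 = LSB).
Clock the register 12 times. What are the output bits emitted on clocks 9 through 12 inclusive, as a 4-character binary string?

0001

reg_0 = 0xA84E
clock 1: out=0, reg = 0xD427
clock 2: out=1, reg = 0xEA13
clock 3: out=1, reg = 0x7509
clock 4: out=1, reg = 0x3A84
clock 5: out=0, reg = 0x9D42
clock 6: out=0, reg = 0x4EA1
clock 7: out=1, reg = 0xA750
clock 8: out=0, reg = 0xD3A8
clock 9: out=0, reg = 0x69D4
clock 10: out=0, reg = 0xB4EA
clock 11: out=0, reg = 0xDA75
clock 12: out=1, reg = 0xED3A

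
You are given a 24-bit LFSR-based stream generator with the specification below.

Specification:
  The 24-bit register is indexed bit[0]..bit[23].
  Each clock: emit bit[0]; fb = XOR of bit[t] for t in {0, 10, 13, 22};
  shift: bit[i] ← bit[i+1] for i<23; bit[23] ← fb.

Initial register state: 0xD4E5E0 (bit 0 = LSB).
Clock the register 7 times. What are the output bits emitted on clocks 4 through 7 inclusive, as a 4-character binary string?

reg_0 = 0xD4E5E0
clock 1: out=0, reg = 0xEA72F0
clock 2: out=0, reg = 0x753978
clock 3: out=0, reg = 0x3A9CBC
clock 4: out=0, reg = 0x9D4E5E
clock 5: out=0, reg = 0xCEA72F
clock 6: out=1, reg = 0x675397
clock 7: out=1, reg = 0x33A9CB

0011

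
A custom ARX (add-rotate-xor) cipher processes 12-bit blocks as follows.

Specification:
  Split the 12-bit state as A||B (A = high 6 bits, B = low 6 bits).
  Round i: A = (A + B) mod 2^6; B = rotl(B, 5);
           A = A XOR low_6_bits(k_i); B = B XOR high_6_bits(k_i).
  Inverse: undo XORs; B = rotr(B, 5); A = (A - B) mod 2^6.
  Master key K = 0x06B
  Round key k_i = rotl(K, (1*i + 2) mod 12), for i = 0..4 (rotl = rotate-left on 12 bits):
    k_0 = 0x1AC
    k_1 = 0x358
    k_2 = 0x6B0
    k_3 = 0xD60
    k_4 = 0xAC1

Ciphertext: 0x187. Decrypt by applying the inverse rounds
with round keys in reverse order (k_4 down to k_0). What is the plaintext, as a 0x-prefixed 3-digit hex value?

s_0 = ciphertext = 0x187
s_1 = InvRound(s_0, k_4) = 0xB99
s_2 = InvRound(s_1, k_3) = 0xD59
s_3 = InvRound(s_2, k_2) = 0xFC6
s_4 = InvRound(s_3, k_1) = 0x456
s_5 = InvRound(s_4, k_0) = 0x760

0x760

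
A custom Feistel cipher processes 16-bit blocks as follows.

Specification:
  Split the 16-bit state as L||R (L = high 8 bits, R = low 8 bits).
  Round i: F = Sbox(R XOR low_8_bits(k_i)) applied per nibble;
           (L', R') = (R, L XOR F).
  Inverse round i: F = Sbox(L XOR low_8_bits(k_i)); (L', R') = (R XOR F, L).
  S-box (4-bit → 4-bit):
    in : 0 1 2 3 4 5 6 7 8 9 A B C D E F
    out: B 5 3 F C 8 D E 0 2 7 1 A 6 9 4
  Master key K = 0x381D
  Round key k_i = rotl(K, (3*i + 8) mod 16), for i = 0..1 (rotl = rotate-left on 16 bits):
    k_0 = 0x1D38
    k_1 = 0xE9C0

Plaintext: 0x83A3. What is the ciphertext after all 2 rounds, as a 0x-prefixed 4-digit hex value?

s_0 = plaintext = 0x83A3
s_1 = Round(s_0, k_0) = 0xA3A2
s_2 = Round(s_1, k_1) = 0xA270

0xA270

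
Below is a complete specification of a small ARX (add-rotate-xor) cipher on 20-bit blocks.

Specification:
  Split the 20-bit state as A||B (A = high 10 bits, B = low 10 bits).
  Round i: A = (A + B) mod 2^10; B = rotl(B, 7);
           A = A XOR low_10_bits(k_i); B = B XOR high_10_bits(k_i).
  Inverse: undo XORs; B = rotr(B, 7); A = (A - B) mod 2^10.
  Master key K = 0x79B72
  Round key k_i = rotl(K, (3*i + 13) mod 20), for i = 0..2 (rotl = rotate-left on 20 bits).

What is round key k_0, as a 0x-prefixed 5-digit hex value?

K = 0x79B72
k_0 = rotl(K, (3*0+13) mod 20) = rotl(K, 13) = 0xE4F36

0xE4F36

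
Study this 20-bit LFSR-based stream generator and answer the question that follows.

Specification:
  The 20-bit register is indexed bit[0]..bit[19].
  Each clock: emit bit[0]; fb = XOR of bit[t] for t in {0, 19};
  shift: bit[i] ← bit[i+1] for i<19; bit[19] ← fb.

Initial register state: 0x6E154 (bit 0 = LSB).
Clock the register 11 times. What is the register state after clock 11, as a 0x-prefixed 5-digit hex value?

0x198DC

reg_0 = 0x6E154
clock 1: out=0, reg = 0x370AA
clock 2: out=0, reg = 0x1B855
clock 3: out=1, reg = 0x8DC2A
clock 4: out=0, reg = 0xC6E15
clock 5: out=1, reg = 0x6370A
clock 6: out=0, reg = 0x31B85
clock 7: out=1, reg = 0x98DC2
clock 8: out=0, reg = 0xCC6E1
clock 9: out=1, reg = 0x66370
clock 10: out=0, reg = 0x331B8
clock 11: out=0, reg = 0x198DC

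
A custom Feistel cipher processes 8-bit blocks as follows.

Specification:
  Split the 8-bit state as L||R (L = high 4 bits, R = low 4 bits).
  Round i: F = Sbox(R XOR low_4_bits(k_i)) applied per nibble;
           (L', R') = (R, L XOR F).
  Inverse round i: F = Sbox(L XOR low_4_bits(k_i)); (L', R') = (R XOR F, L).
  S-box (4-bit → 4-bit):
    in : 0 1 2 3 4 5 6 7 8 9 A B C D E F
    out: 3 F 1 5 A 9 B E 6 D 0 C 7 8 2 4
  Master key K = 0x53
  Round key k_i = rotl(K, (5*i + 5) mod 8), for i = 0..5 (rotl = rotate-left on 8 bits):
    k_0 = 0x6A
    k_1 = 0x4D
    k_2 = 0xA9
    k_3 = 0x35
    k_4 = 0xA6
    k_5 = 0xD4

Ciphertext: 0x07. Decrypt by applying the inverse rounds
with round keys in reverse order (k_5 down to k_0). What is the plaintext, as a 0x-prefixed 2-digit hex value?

0x97

s_0 = ciphertext = 0x07
s_1 = InvRound(s_0, k_5) = 0xD0
s_2 = InvRound(s_1, k_4) = 0xCD
s_3 = InvRound(s_2, k_3) = 0x0C
s_4 = InvRound(s_3, k_2) = 0x10
s_5 = InvRound(s_4, k_1) = 0x71
s_6 = InvRound(s_5, k_0) = 0x97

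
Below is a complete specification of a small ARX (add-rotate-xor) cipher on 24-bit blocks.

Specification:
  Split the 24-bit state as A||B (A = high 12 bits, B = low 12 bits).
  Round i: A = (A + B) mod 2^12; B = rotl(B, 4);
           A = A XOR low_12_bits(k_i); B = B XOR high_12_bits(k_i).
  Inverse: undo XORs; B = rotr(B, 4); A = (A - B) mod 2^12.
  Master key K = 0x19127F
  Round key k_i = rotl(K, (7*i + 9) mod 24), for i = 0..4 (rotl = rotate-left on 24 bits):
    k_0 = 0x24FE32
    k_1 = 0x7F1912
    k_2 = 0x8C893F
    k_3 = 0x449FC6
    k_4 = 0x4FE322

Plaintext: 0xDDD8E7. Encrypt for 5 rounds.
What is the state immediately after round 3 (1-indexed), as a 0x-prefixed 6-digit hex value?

0x9F301C

s_0 = plaintext = 0xDDD8E7
s_1 = Round(s_0, k_0) = 0x8F6C37
s_2 = Round(s_1, k_1) = 0xC3F48D
s_3 = Round(s_2, k_2) = 0x9F301C
s_4 = Round(s_3, k_3) = 0x5C9589
s_5 = Round(s_4, k_4) = 0x870C6B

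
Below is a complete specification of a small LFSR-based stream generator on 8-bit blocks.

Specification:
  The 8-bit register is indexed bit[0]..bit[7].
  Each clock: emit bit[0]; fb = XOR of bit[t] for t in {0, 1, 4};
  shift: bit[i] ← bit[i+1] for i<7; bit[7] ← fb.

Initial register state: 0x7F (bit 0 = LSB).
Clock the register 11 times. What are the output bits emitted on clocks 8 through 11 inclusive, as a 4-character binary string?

reg_0 = 0x7F
clock 1: out=1, reg = 0xBF
clock 2: out=1, reg = 0xDF
clock 3: out=1, reg = 0xEF
clock 4: out=1, reg = 0x77
clock 5: out=1, reg = 0xBB
clock 6: out=1, reg = 0xDD
clock 7: out=1, reg = 0x6E
clock 8: out=0, reg = 0xB7
clock 9: out=1, reg = 0xDB
clock 10: out=1, reg = 0xED
clock 11: out=1, reg = 0xF6

0111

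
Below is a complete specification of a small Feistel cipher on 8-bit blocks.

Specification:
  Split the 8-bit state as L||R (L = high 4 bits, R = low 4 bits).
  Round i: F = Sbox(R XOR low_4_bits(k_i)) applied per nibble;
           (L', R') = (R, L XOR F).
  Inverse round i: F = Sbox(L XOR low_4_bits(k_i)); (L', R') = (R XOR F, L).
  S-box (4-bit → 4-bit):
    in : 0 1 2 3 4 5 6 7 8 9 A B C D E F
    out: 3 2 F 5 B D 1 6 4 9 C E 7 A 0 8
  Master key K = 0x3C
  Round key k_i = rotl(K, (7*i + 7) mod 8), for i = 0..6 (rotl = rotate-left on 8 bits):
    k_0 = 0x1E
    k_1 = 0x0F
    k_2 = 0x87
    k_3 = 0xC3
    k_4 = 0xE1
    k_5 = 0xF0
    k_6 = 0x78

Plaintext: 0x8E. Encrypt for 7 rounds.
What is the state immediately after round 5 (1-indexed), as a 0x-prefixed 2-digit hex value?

s_0 = plaintext = 0x8E
s_1 = Round(s_0, k_0) = 0xEB
s_2 = Round(s_1, k_1) = 0xB5
s_3 = Round(s_2, k_2) = 0x54
s_4 = Round(s_3, k_3) = 0x43
s_5 = Round(s_4, k_4) = 0x3B
s_6 = Round(s_5, k_5) = 0xBD
s_7 = Round(s_6, k_6) = 0xD6

0x3B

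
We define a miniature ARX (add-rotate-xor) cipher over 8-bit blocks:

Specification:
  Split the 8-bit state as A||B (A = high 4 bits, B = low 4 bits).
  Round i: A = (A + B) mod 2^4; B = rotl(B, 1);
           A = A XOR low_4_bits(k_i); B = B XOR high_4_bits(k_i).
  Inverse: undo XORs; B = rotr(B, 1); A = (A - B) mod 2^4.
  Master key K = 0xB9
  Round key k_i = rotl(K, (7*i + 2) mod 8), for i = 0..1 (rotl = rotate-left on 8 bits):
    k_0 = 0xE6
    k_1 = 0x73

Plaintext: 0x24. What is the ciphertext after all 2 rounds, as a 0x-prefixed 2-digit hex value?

0x5B

s_0 = plaintext = 0x24
s_1 = Round(s_0, k_0) = 0x06
s_2 = Round(s_1, k_1) = 0x5B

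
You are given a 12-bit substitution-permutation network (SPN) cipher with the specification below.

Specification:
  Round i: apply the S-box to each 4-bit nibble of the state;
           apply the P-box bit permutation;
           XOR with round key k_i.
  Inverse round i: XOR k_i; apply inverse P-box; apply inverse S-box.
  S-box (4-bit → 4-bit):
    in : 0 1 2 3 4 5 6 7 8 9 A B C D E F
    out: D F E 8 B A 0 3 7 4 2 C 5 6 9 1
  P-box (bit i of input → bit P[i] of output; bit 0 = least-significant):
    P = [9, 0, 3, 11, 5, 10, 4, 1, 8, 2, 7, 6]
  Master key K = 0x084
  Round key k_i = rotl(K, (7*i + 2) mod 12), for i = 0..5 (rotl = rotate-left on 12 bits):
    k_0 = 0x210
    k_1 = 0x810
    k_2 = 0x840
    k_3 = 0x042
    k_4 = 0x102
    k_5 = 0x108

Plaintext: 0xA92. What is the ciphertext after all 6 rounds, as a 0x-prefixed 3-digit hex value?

0x5A7

s_0 = plaintext = 0xA92
s_1 = Round(s_0, k_0) = 0xA0D
s_2 = Round(s_1, k_1) = 0x82F
s_3 = Round(s_2, k_2) = 0xFD6
s_4 = Round(s_3, k_3) = 0x552
s_5 = Round(s_4, k_4) = 0xD4D
s_6 = Round(s_5, k_5) = 0x5A7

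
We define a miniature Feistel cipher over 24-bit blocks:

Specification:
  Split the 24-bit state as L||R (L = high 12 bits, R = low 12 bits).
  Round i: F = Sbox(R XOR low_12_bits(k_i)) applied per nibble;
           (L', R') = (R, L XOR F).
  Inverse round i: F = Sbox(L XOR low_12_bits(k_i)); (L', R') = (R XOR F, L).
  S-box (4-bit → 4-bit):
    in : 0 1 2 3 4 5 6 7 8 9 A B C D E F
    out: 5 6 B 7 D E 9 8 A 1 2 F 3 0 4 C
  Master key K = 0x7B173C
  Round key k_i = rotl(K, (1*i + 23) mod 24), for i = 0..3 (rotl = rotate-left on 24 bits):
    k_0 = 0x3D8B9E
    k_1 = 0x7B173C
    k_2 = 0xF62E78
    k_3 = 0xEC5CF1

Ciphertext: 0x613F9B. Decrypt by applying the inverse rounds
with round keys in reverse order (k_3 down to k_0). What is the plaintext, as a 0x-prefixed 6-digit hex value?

0xD5C48E

s_0 = ciphertext = 0x613F9B
s_1 = InvRound(s_0, k_3) = 0xDD0613
s_2 = InvRound(s_1, k_2) = 0x139DD0
s_3 = InvRound(s_2, k_1) = 0x48E139
s_4 = InvRound(s_3, k_0) = 0xD5C48E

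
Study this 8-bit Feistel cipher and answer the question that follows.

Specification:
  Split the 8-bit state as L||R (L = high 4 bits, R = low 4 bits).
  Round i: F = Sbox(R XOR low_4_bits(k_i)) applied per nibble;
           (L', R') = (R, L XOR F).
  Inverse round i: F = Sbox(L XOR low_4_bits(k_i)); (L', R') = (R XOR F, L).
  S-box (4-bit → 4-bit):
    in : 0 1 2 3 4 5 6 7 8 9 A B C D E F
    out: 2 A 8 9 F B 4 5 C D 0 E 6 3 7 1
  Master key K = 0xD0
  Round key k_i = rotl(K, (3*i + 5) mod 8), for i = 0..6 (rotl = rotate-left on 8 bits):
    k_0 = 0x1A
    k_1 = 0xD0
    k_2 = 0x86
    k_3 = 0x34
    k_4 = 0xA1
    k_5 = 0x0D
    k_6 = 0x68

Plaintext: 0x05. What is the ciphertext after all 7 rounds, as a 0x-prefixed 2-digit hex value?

s_0 = plaintext = 0x05
s_1 = Round(s_0, k_0) = 0x51
s_2 = Round(s_1, k_1) = 0x1F
s_3 = Round(s_2, k_2) = 0xFC
s_4 = Round(s_3, k_3) = 0xC3
s_5 = Round(s_4, k_4) = 0x34
s_6 = Round(s_5, k_5) = 0x4E
s_7 = Round(s_6, k_6) = 0xE0

0xE0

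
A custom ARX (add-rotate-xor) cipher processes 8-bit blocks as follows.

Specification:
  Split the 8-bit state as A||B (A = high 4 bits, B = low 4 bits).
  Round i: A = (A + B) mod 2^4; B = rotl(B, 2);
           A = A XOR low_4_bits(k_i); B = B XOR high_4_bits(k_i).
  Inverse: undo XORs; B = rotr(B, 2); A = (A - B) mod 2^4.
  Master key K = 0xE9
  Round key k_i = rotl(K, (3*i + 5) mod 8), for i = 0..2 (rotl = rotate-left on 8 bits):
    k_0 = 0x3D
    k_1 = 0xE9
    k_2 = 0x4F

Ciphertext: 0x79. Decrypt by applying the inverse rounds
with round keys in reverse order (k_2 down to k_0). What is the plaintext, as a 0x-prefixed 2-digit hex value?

s_0 = ciphertext = 0x79
s_1 = InvRound(s_0, k_2) = 0x17
s_2 = InvRound(s_1, k_1) = 0x26
s_3 = InvRound(s_2, k_0) = 0xA5

0xA5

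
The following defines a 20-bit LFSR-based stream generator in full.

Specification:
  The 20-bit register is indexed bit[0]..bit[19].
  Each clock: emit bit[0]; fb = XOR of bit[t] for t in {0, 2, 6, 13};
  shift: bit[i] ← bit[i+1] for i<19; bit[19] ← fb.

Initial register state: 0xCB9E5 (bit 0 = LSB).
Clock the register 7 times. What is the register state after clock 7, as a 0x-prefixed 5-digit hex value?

0x3D973

reg_0 = 0xCB9E5
clock 1: out=1, reg = 0x65CF2
clock 2: out=0, reg = 0xB2E79
clock 3: out=1, reg = 0xD973C
clock 4: out=0, reg = 0xECB9E
clock 5: out=0, reg = 0xF65CF
clock 6: out=1, reg = 0x7B2E7
clock 7: out=1, reg = 0x3D973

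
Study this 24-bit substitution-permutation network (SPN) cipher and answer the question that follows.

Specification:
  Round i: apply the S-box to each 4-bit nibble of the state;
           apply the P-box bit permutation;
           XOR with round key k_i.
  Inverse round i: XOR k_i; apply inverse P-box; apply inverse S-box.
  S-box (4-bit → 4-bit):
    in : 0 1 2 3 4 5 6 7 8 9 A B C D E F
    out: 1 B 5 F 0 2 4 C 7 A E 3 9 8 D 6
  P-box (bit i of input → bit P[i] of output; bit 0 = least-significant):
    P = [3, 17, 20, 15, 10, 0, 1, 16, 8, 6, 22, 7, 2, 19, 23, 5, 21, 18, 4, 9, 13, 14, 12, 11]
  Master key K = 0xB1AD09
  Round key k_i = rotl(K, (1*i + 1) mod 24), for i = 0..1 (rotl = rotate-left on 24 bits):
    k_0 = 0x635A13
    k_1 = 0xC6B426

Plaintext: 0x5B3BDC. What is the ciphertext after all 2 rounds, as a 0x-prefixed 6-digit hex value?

s_0 = plaintext = 0x5B3BDC
s_1 = Round(s_0, k_0) = 0xCE9B7F
s_2 = Round(s_1, k_1) = 0xFD9F54

0xFD9F54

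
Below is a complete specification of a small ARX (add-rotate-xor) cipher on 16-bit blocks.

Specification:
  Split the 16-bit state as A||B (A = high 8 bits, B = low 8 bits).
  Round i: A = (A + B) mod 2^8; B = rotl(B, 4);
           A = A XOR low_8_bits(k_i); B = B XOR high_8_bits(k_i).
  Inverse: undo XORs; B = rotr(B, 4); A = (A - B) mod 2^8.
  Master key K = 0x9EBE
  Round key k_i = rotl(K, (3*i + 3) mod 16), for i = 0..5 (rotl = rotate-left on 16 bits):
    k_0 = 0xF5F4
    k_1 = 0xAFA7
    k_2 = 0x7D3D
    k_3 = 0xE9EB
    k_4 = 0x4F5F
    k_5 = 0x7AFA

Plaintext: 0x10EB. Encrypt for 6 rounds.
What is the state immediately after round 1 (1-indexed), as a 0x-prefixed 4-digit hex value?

s_0 = plaintext = 0x10EB
s_1 = Round(s_0, k_0) = 0x0F4B
s_2 = Round(s_1, k_1) = 0xFD1B
s_3 = Round(s_2, k_2) = 0x25CC
s_4 = Round(s_3, k_3) = 0x1A25
s_5 = Round(s_4, k_4) = 0x601D
s_6 = Round(s_5, k_5) = 0x87AB

0x0F4B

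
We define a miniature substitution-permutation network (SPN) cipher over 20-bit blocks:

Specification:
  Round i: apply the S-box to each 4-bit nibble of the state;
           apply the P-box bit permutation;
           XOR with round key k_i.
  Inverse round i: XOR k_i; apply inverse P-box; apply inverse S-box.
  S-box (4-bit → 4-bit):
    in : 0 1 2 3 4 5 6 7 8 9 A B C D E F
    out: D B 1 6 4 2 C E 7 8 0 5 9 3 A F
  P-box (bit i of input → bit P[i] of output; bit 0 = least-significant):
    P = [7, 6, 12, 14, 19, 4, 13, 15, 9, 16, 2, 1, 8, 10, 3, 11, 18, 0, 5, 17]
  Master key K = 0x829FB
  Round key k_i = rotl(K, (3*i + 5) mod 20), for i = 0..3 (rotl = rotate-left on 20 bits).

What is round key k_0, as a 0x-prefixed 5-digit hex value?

K = 0x829FB
k_0 = rotl(K, (3*0+5) mod 20) = rotl(K, 5) = 0x53F70

0x53F70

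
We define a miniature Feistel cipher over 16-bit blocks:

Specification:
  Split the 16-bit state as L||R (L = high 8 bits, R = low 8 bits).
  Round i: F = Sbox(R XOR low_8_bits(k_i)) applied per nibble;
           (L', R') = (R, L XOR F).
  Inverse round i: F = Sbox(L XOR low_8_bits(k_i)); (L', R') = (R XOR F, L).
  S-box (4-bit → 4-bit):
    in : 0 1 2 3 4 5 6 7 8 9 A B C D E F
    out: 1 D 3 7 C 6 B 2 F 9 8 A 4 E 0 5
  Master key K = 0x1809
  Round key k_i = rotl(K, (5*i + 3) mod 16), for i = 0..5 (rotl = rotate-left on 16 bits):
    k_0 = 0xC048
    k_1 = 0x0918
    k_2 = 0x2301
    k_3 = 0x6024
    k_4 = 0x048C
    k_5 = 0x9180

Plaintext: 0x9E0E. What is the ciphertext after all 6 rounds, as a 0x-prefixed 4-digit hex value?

0x67B6

s_0 = plaintext = 0x9E0E
s_1 = Round(s_0, k_0) = 0x0E55
s_2 = Round(s_1, k_1) = 0x55C0
s_3 = Round(s_2, k_2) = 0xC018
s_4 = Round(s_3, k_3) = 0x18B4
s_5 = Round(s_4, k_4) = 0xB467
s_6 = Round(s_5, k_5) = 0x67B6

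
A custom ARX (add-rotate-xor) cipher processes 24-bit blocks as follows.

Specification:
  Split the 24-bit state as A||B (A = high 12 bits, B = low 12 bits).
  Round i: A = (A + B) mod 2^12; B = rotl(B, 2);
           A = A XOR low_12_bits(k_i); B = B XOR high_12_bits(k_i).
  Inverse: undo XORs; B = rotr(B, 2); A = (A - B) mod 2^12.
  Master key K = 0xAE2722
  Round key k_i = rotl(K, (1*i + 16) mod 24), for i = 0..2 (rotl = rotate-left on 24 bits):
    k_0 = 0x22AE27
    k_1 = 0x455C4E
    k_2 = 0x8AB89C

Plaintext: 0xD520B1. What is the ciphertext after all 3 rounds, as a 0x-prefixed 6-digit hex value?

s_0 = plaintext = 0xD520B1
s_1 = Round(s_0, k_0) = 0x0240EE
s_2 = Round(s_1, k_1) = 0xD5C7ED
s_3 = Round(s_2, k_2) = 0xDD571E

0xDD571E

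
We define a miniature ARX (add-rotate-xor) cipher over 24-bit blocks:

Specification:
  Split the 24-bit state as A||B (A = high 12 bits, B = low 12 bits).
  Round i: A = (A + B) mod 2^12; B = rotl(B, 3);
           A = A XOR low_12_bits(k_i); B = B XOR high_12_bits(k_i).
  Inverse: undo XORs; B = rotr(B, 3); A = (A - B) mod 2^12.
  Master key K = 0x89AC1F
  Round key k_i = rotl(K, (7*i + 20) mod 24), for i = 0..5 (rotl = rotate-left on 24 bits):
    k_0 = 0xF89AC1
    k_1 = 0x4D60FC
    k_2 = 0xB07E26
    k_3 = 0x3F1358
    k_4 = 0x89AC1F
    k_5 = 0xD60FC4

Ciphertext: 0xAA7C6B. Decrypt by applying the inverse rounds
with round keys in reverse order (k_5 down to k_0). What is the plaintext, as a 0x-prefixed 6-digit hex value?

0xB74A79

s_0 = ciphertext = 0xAA7C6B
s_1 = InvRound(s_0, k_5) = 0xF42621
s_2 = InvRound(s_1, k_4) = 0xB867D7
s_3 = InvRound(s_2, k_3) = 0xC5AC84
s_4 = InvRound(s_3, k_2) = 0xB8C6F0
s_5 = InvRound(s_4, k_1) = 0xF2CC44
s_6 = InvRound(s_5, k_0) = 0xB74A79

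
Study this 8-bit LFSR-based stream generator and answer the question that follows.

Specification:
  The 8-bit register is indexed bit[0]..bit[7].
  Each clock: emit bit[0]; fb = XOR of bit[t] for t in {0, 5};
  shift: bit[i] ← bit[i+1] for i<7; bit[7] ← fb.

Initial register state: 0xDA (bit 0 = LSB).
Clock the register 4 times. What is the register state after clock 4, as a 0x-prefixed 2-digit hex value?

reg_0 = 0xDA
clock 1: out=0, reg = 0x6D
clock 2: out=1, reg = 0x36
clock 3: out=0, reg = 0x9B
clock 4: out=1, reg = 0xCD

0xCD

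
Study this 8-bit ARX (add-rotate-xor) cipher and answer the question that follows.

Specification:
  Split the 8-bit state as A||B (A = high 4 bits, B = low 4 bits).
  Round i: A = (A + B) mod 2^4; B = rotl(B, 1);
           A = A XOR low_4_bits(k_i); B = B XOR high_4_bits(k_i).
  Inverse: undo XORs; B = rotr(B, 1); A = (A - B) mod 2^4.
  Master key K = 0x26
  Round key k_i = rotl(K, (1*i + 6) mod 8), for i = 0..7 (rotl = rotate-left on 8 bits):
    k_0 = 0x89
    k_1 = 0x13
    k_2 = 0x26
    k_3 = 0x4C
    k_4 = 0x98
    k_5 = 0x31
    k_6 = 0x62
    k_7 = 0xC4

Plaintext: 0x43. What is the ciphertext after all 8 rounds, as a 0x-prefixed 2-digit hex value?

0xC3

s_0 = plaintext = 0x43
s_1 = Round(s_0, k_0) = 0xEE
s_2 = Round(s_1, k_1) = 0xFC
s_3 = Round(s_2, k_2) = 0xDB
s_4 = Round(s_3, k_3) = 0x43
s_5 = Round(s_4, k_4) = 0xFF
s_6 = Round(s_5, k_5) = 0xFC
s_7 = Round(s_6, k_6) = 0x9F
s_8 = Round(s_7, k_7) = 0xC3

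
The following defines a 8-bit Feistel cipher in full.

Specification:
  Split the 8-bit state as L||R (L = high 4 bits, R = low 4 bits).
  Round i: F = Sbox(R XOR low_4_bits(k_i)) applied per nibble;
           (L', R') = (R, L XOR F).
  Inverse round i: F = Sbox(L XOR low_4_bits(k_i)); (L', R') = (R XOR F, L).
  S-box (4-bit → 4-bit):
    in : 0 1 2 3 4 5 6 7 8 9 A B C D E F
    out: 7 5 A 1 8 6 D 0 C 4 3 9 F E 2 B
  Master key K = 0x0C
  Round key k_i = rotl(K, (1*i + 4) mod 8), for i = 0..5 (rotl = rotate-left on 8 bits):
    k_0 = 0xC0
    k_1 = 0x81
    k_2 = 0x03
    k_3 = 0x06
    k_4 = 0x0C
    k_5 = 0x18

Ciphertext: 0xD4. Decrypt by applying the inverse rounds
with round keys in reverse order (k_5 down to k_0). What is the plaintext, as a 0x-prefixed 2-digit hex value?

s_0 = ciphertext = 0xD4
s_1 = InvRound(s_0, k_5) = 0x2D
s_2 = InvRound(s_1, k_4) = 0xF2
s_3 = InvRound(s_2, k_3) = 0x6F
s_4 = InvRound(s_3, k_2) = 0x96
s_5 = InvRound(s_4, k_1) = 0xA9
s_6 = InvRound(s_5, k_0) = 0xAA

0xAA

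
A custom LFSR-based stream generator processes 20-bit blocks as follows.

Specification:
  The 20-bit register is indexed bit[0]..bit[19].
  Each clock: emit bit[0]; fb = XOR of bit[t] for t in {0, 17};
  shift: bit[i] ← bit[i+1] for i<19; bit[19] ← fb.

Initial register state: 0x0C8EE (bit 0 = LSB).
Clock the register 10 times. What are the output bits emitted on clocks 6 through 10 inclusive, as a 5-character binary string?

reg_0 = 0x0C8EE
clock 1: out=0, reg = 0x06477
clock 2: out=1, reg = 0x8323B
clock 3: out=1, reg = 0xC191D
clock 4: out=1, reg = 0xE0C8E
clock 5: out=0, reg = 0xF0647
clock 6: out=1, reg = 0x78323
clock 7: out=1, reg = 0x3C191
clock 8: out=1, reg = 0x1E0C8
clock 9: out=0, reg = 0x0F064
clock 10: out=0, reg = 0x07832

11100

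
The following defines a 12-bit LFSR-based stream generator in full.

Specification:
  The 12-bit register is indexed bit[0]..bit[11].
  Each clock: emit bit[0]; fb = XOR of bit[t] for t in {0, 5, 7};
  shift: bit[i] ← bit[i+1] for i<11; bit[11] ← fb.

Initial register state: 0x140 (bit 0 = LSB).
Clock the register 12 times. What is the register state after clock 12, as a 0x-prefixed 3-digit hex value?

reg_0 = 0x140
clock 1: out=0, reg = 0x0A0
clock 2: out=0, reg = 0x050
clock 3: out=0, reg = 0x028
clock 4: out=0, reg = 0x814
clock 5: out=0, reg = 0x40A
clock 6: out=0, reg = 0x205
clock 7: out=1, reg = 0x902
clock 8: out=0, reg = 0x481
clock 9: out=1, reg = 0x240
clock 10: out=0, reg = 0x120
clock 11: out=0, reg = 0x890
clock 12: out=0, reg = 0xC48

0xC48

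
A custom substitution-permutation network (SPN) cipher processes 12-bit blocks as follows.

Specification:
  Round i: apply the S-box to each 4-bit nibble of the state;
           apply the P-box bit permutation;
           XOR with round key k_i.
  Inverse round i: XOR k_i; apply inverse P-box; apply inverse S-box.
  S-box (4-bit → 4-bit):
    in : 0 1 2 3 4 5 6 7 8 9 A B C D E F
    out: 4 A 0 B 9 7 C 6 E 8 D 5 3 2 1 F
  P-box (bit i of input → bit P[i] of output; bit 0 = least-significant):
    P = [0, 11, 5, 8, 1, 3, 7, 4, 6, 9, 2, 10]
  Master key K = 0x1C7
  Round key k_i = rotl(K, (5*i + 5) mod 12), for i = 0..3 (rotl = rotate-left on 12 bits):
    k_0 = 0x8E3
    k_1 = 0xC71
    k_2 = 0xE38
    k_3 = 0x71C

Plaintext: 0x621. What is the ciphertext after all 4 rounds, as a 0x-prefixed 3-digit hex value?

0x69D

s_0 = plaintext = 0x621
s_1 = Round(s_0, k_0) = 0x5E7
s_2 = Round(s_1, k_1) = 0x617
s_3 = Round(s_2, k_2) = 0x204
s_4 = Round(s_3, k_3) = 0x69D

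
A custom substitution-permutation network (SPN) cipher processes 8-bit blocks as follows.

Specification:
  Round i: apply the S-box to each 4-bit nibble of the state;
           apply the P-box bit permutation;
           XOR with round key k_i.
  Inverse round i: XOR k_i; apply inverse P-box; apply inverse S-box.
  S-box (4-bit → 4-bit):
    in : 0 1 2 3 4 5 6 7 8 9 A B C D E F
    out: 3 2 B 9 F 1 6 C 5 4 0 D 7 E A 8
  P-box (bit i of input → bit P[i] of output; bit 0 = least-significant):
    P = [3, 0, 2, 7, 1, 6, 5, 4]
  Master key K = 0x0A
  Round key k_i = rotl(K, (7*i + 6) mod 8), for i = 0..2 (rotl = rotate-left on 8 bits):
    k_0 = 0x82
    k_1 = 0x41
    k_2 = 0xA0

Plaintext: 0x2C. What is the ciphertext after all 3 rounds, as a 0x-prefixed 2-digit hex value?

s_0 = plaintext = 0x2C
s_1 = Round(s_0, k_0) = 0xDD
s_2 = Round(s_1, k_1) = 0xB4
s_3 = Round(s_2, k_2) = 0x1F

0x1F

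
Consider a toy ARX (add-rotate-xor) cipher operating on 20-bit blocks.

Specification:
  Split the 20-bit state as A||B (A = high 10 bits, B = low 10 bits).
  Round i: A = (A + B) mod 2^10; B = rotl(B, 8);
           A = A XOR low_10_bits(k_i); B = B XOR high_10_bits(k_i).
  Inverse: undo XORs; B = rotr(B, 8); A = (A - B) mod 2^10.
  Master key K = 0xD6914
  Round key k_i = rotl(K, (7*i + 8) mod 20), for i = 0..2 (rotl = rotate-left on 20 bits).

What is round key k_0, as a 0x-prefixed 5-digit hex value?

K = 0xD6914
k_0 = rotl(K, (7*0+8) mod 20) = rotl(K, 8) = 0x914D6

0x914D6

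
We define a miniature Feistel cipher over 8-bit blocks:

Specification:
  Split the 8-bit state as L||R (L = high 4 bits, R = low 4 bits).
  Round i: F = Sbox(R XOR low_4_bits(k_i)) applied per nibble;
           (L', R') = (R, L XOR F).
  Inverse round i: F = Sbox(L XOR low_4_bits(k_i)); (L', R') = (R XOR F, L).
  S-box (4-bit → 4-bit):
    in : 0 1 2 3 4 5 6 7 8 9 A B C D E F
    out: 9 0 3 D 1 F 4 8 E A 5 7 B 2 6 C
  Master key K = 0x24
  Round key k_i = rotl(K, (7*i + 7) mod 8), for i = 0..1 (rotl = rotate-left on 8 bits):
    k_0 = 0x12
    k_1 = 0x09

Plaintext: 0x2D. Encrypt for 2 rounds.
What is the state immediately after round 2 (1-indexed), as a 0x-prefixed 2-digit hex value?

s_0 = plaintext = 0x2D
s_1 = Round(s_0, k_0) = 0xDE
s_2 = Round(s_1, k_1) = 0xE5

0xE5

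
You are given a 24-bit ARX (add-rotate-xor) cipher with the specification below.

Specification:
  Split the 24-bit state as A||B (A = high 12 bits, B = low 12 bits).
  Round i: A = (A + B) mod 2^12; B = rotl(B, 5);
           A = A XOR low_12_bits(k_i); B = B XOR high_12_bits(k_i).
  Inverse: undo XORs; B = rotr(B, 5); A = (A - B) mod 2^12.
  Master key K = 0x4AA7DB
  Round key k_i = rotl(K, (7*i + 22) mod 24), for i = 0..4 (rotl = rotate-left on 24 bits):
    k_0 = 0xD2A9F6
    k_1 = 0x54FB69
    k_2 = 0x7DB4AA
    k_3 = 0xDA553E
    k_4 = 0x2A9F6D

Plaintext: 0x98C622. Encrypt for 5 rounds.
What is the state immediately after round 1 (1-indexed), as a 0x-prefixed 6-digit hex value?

s_0 = plaintext = 0x98C622
s_1 = Round(s_0, k_0) = 0x658966
s_2 = Round(s_1, k_1) = 0x4D799D
s_3 = Round(s_2, k_2) = 0xADE468
s_4 = Round(s_3, k_3) = 0xA780AD
s_5 = Round(s_4, k_4) = 0x448708

0x658966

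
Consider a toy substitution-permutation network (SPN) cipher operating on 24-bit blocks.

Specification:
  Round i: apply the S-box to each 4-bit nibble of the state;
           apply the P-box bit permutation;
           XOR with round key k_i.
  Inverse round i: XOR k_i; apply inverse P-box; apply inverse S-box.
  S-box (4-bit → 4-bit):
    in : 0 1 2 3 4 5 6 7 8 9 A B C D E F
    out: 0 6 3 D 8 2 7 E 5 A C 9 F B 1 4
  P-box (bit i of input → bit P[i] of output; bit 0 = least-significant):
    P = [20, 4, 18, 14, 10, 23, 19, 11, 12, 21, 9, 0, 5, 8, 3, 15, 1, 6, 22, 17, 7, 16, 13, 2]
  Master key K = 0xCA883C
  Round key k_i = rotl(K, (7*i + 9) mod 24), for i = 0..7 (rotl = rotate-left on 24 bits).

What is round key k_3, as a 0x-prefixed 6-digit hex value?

0xA20F32

K = 0xCA883C
k_0 = rotl(K, (7*0+9) mod 24) = rotl(K, 9) = 0x107995
k_1 = rotl(K, (7*1+9) mod 24) = rotl(K, 16) = 0x3CCA88
k_2 = rotl(K, (7*2+9) mod 24) = rotl(K, 23) = 0x65441E
k_3 = rotl(K, (7*3+9) mod 24) = rotl(K, 6) = 0xA20F32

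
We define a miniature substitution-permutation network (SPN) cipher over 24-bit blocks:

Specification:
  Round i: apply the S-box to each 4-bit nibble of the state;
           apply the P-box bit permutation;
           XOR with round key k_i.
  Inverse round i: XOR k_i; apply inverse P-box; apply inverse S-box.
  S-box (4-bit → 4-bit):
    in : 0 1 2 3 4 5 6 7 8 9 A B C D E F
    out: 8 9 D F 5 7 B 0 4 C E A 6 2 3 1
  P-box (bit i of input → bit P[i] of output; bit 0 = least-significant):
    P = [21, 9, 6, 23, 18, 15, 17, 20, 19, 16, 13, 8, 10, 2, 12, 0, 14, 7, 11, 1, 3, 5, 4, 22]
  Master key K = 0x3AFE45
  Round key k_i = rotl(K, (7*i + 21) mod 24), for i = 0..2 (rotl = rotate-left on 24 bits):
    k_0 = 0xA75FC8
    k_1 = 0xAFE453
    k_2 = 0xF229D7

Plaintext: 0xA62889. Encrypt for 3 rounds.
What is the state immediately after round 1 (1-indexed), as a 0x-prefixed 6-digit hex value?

0x652B3B

s_0 = plaintext = 0xA62889
s_1 = Round(s_0, k_0) = 0x652B3B
s_2 = Round(s_1, k_1) = 0x783BFA
s_3 = Round(s_2, k_2) = 0x773692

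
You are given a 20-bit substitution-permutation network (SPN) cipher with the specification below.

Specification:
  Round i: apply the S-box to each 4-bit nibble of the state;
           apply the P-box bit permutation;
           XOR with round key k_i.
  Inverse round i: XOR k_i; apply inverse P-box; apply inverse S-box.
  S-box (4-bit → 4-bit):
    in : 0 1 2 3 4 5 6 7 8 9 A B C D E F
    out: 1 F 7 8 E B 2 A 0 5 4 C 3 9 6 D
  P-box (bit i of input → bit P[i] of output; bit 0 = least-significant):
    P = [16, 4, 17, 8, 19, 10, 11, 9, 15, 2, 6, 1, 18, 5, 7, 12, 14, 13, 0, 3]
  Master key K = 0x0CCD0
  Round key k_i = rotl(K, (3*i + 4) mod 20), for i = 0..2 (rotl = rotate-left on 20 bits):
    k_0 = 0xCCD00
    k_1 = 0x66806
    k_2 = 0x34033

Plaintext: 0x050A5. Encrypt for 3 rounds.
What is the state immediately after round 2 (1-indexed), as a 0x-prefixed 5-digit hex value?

0x33AE1

s_0 = plaintext = 0x050A5
s_1 = Round(s_0, k_0) = 0x91430
s_2 = Round(s_1, k_1) = 0x33AE1
s_3 = Round(s_2, k_2) = 0x05D6B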